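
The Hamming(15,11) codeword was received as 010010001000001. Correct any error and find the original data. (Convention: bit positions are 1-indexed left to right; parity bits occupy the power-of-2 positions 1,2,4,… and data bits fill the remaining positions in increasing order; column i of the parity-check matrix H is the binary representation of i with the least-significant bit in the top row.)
Syndrome s = H · r^T (mod 2), r = 010010001000001:
  s[0] = (101010101010101)·(010010001000001) mod 2 = 0+0+0+0+1+0+0+0+1+0+0+0+0+0+1 mod 2 = 1
  s[1] = (011001100110011)·(010010001000001) mod 2 = 0+1+0+0+0+0+0+0+0+0+0+0+0+0+1 mod 2 = 0
  s[2] = (000111100001111)·(010010001000001) mod 2 = 0+0+0+0+1+0+0+0+0+0+0+0+0+0+1 mod 2 = 0
  s[3] = (000000011111111)·(010010001000001) mod 2 = 0+0+0+0+0+0+0+0+1+0+0+0+0+0+1 mod 2 = 0
Syndrome = 1000
Column 1 of H equals this syndrome → error at bit 1 (1-indexed).
Flip bit 1: 010010001000001 → 110010001000001
Extract data bits at positions {3,5,6,7,9,10,11,12,13,14,15}: 01001000001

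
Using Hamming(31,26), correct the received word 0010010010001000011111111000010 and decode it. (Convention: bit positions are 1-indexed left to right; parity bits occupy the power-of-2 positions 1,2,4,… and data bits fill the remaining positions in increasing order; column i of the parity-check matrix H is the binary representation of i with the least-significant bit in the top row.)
Syndrome s = H · r^T (mod 2), r = 0010010010001000011111111000010:
  s[0] = (1010101010101010101010101010101)·(0010010010001000011111111000010) mod 2 = 0+0+1+0+0+0+0+0+1+0+0+0+1+0+0+0+0+0+1+0+1+0+1+0+1+0+0+0+0+0+0 mod 2 = 1
  s[1] = (0110011001100110011001100110011)·(0010010010001000011111111000010) mod 2 = 0+0+1+0+0+1+0+0+0+0+0+0+0+0+0+0+0+1+1+0+0+1+1+0+0+0+0+0+0+1+0 mod 2 = 1
  s[2] = (0001111000011110000111100001111)·(0010010010001000011111111000010) mod 2 = 0+0+0+0+0+1+0+0+0+0+0+0+1+0+0+0+0+0+0+1+1+1+1+0+0+0+0+0+0+1+0 mod 2 = 1
  s[3] = (0000000111111110000000011111111)·(0010010010001000011111111000010) mod 2 = 0+0+0+0+0+0+0+0+1+0+0+0+1+0+0+0+0+0+0+0+0+0+0+1+1+0+0+0+0+1+0 mod 2 = 1
  s[4] = (0000000000000001111111111111111)·(0010010010001000011111111000010) mod 2 = 0+0+0+0+0+0+0+0+0+0+0+0+0+0+0+0+0+1+1+1+1+1+1+1+1+0+0+0+0+1+0 mod 2 = 1
Syndrome = 11111
Column 31 of H equals this syndrome → error at bit 31 (1-indexed).
Flip bit 31: 0010010010001000011111111000010 → 0010010010001000011111111000011
Extract data bits at positions {3,5,6,7,9,10,11,12,13,14,15,17,18,19,20,21,22,23,24,25,26,27,28,29,30,31}: 10101000100011111111000011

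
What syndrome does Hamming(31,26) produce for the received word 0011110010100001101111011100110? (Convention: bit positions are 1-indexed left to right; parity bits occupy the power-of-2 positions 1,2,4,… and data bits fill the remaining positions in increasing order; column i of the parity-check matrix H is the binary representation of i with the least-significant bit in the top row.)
Syndrome s = H · r^T (mod 2), r = 0011110010100001101111011100110:
  s[0] = (1010101010101010101010101010101)·(0011110010100001101111011100110) mod 2 = 0+0+1+0+1+0+0+0+1+0+1+0+0+0+0+0+1+0+1+0+1+0+0+0+1+0+0+0+1+0+0 mod 2 = 1
  s[1] = (0110011001100110011001100110011)·(0011110010100001101111011100110) mod 2 = 0+0+1+0+0+1+0+0+0+0+1+0+0+0+0+0+0+0+1+0+0+1+0+0+0+1+0+0+0+1+0 mod 2 = 1
  s[2] = (0001111000011110000111100001111)·(0011110010100001101111011100110) mod 2 = 0+0+0+1+1+1+0+0+0+0+0+0+0+0+0+0+0+0+0+1+1+1+0+0+0+0+0+0+1+1+0 mod 2 = 0
  s[3] = (0000000111111110000000011111111)·(0011110010100001101111011100110) mod 2 = 0+0+0+0+0+0+0+0+1+0+1+0+0+0+0+0+0+0+0+0+0+0+0+1+1+1+0+0+1+1+0 mod 2 = 1
  s[4] = (0000000000000001111111111111111)·(0011110010100001101111011100110) mod 2 = 0+0+0+0+0+0+0+0+0+0+0+0+0+0+0+1+1+0+1+1+1+1+0+1+1+1+0+0+1+1+0 mod 2 = 1
Syndrome = 11011
Non-zero syndrome: error at position 27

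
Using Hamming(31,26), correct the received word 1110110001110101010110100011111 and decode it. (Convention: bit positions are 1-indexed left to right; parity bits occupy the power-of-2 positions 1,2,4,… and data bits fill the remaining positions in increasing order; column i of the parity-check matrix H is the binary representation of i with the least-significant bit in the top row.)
Syndrome s = H · r^T (mod 2), r = 1110110001110101010110100011111:
  s[0] = (1010101010101010101010101010101)·(1110110001110101010110100011111) mod 2 = 1+0+1+0+1+0+0+0+0+0+1+0+0+0+0+0+0+0+0+0+1+0+1+0+0+0+1+0+1+0+1 mod 2 = 1
  s[1] = (0110011001100110011001100110011)·(1110110001110101010110100011111) mod 2 = 0+1+1+0+0+1+0+0+0+1+1+0+0+1+0+0+0+1+0+0+0+0+1+0+0+0+1+0+0+1+1 mod 2 = 1
  s[2] = (0001111000011110000111100001111)·(1110110001110101010110100011111) mod 2 = 0+0+0+0+1+1+0+0+0+0+0+1+0+1+0+0+0+0+0+1+1+0+1+0+0+0+0+1+1+1+1 mod 2 = 1
  s[3] = (0000000111111110000000011111111)·(1110110001110101010110100011111) mod 2 = 0+0+0+0+0+0+0+0+0+1+1+1+0+1+0+0+0+0+0+0+0+0+0+0+0+0+1+1+1+1+1 mod 2 = 1
  s[4] = (0000000000000001111111111111111)·(1110110001110101010110100011111) mod 2 = 0+0+0+0+0+0+0+0+0+0+0+0+0+0+0+1+0+1+0+1+1+0+1+0+0+0+1+1+1+1+1 mod 2 = 0
Syndrome = 11110
Column 15 of H equals this syndrome → error at bit 15 (1-indexed).
Flip bit 15: 1110110001110101010110100011111 → 1110110001110111010110100011111
Extract data bits at positions {3,5,6,7,9,10,11,12,13,14,15,17,18,19,20,21,22,23,24,25,26,27,28,29,30,31}: 11100111011010110100011111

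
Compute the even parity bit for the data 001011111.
Sum of data bits: 0+0+1+0+1+1+1+1+1 = 6.
6 mod 2 = 0, so parity bit = 0.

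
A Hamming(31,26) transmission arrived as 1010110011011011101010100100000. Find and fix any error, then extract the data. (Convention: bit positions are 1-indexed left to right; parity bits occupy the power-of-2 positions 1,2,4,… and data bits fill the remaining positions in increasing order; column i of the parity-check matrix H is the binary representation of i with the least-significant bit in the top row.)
Syndrome s = H · r^T (mod 2), r = 1010110011011011101010100100000:
  s[0] = (1010101010101010101010101010101)·(1010110011011011101010100100000) mod 2 = 1+0+1+0+1+0+0+0+1+0+0+0+1+0+1+0+1+0+1+0+1+0+1+0+0+0+0+0+0+0+0 mod 2 = 0
  s[1] = (0110011001100110011001100110011)·(1010110011011011101010100100000) mod 2 = 0+0+1+0+0+1+0+0+0+1+0+0+0+0+1+0+0+0+1+0+0+0+1+0+0+1+0+0+0+0+0 mod 2 = 1
  s[2] = (0001111000011110000111100001111)·(1010110011011011101010100100000) mod 2 = 0+0+0+0+1+1+0+0+0+0+0+1+1+0+1+0+0+0+0+0+1+0+1+0+0+0+0+0+0+0+0 mod 2 = 1
  s[3] = (0000000111111110000000011111111)·(1010110011011011101010100100000) mod 2 = 0+0+0+0+0+0+0+0+1+1+0+1+1+0+1+0+0+0+0+0+0+0+0+0+0+1+0+0+0+0+0 mod 2 = 0
  s[4] = (0000000000000001111111111111111)·(1010110011011011101010100100000) mod 2 = 0+0+0+0+0+0+0+0+0+0+0+0+0+0+0+1+1+0+1+0+1+0+1+0+0+1+0+0+0+0+0 mod 2 = 0
Syndrome = 01100
Column 6 of H equals this syndrome → error at bit 6 (1-indexed).
Flip bit 6: 1010110011011011101010100100000 → 1010100011011011101010100100000
Extract data bits at positions {3,5,6,7,9,10,11,12,13,14,15,17,18,19,20,21,22,23,24,25,26,27,28,29,30,31}: 11001101101101010100100000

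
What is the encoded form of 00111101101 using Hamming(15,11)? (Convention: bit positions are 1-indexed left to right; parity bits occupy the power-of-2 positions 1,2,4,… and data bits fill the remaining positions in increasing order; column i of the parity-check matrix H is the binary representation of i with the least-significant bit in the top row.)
Codeword c = d · G (mod 2), d = 00111101101:
  c[0] = d·G[:,0] = (00111101101)·(11011010101) mod 2 = 0+0+0+1+1+0+0+0+1+0+1 mod 2 = 0
  c[1] = d·G[:,1] = (00111101101)·(10110110011) mod 2 = 0+0+1+1+0+1+0+0+0+0+1 mod 2 = 0
  c[2] = d·G[:,2] = (00111101101)·(10000000000) mod 2 = 0+0+0+0+0+0+0+0+0+0+0 mod 2 = 0
  c[3] = d·G[:,3] = (00111101101)·(01110001111) mod 2 = 0+0+1+1+0+0+0+1+1+0+1 mod 2 = 1
  c[4] = d·G[:,4] = (00111101101)·(01000000000) mod 2 = 0+0+0+0+0+0+0+0+0+0+0 mod 2 = 0
  c[5] = d·G[:,5] = (00111101101)·(00100000000) mod 2 = 0+0+1+0+0+0+0+0+0+0+0 mod 2 = 1
  c[6] = d·G[:,6] = (00111101101)·(00010000000) mod 2 = 0+0+0+1+0+0+0+0+0+0+0 mod 2 = 1
  c[7] = d·G[:,7] = (00111101101)·(00001111111) mod 2 = 0+0+0+0+1+1+0+1+1+0+1 mod 2 = 1
  c[8] = d·G[:,8] = (00111101101)·(00001000000) mod 2 = 0+0+0+0+1+0+0+0+0+0+0 mod 2 = 1
  c[9] = d·G[:,9] = (00111101101)·(00000100000) mod 2 = 0+0+0+0+0+1+0+0+0+0+0 mod 2 = 1
  c[10] = d·G[:,10] = (00111101101)·(00000010000) mod 2 = 0+0+0+0+0+0+0+0+0+0+0 mod 2 = 0
  c[11] = d·G[:,11] = (00111101101)·(00000001000) mod 2 = 0+0+0+0+0+0+0+1+0+0+0 mod 2 = 1
  c[12] = d·G[:,12] = (00111101101)·(00000000100) mod 2 = 0+0+0+0+0+0+0+0+1+0+0 mod 2 = 1
  c[13] = d·G[:,13] = (00111101101)·(00000000010) mod 2 = 0+0+0+0+0+0+0+0+0+0+0 mod 2 = 0
  c[14] = d·G[:,14] = (00111101101)·(00000000001) mod 2 = 0+0+0+0+0+0+0+0+0+0+1 mod 2 = 1
Codeword = 000101111101101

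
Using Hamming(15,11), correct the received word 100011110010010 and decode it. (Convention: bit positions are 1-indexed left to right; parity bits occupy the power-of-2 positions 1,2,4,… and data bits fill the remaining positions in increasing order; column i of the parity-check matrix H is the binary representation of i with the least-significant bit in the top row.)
Syndrome s = H · r^T (mod 2), r = 100011110010010:
  s[0] = (101010101010101)·(100011110010010) mod 2 = 1+0+0+0+1+0+1+0+0+0+1+0+0+0+0 mod 2 = 0
  s[1] = (011001100110011)·(100011110010010) mod 2 = 0+0+0+0+0+1+1+0+0+0+1+0+0+1+0 mod 2 = 0
  s[2] = (000111100001111)·(100011110010010) mod 2 = 0+0+0+0+1+1+1+0+0+0+0+0+0+1+0 mod 2 = 0
  s[3] = (000000011111111)·(100011110010010) mod 2 = 0+0+0+0+0+0+0+1+0+0+1+0+0+1+0 mod 2 = 1
Syndrome = 0001
Column 8 of H equals this syndrome → error at bit 8 (1-indexed).
Flip bit 8: 100011110010010 → 100011100010010
Extract data bits at positions {3,5,6,7,9,10,11,12,13,14,15}: 01110010010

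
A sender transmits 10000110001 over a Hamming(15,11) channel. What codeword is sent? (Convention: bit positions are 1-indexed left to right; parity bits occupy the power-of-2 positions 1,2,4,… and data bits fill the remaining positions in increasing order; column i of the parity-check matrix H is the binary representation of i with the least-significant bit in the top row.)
Codeword c = d · G (mod 2), d = 10000110001:
  c[0] = d·G[:,0] = (10000110001)·(11011010101) mod 2 = 1+0+0+0+0+0+1+0+0+0+1 mod 2 = 1
  c[1] = d·G[:,1] = (10000110001)·(10110110011) mod 2 = 1+0+0+0+0+1+1+0+0+0+1 mod 2 = 0
  c[2] = d·G[:,2] = (10000110001)·(10000000000) mod 2 = 1+0+0+0+0+0+0+0+0+0+0 mod 2 = 1
  c[3] = d·G[:,3] = (10000110001)·(01110001111) mod 2 = 0+0+0+0+0+0+0+0+0+0+1 mod 2 = 1
  c[4] = d·G[:,4] = (10000110001)·(01000000000) mod 2 = 0+0+0+0+0+0+0+0+0+0+0 mod 2 = 0
  c[5] = d·G[:,5] = (10000110001)·(00100000000) mod 2 = 0+0+0+0+0+0+0+0+0+0+0 mod 2 = 0
  c[6] = d·G[:,6] = (10000110001)·(00010000000) mod 2 = 0+0+0+0+0+0+0+0+0+0+0 mod 2 = 0
  c[7] = d·G[:,7] = (10000110001)·(00001111111) mod 2 = 0+0+0+0+0+1+1+0+0+0+1 mod 2 = 1
  c[8] = d·G[:,8] = (10000110001)·(00001000000) mod 2 = 0+0+0+0+0+0+0+0+0+0+0 mod 2 = 0
  c[9] = d·G[:,9] = (10000110001)·(00000100000) mod 2 = 0+0+0+0+0+1+0+0+0+0+0 mod 2 = 1
  c[10] = d·G[:,10] = (10000110001)·(00000010000) mod 2 = 0+0+0+0+0+0+1+0+0+0+0 mod 2 = 1
  c[11] = d·G[:,11] = (10000110001)·(00000001000) mod 2 = 0+0+0+0+0+0+0+0+0+0+0 mod 2 = 0
  c[12] = d·G[:,12] = (10000110001)·(00000000100) mod 2 = 0+0+0+0+0+0+0+0+0+0+0 mod 2 = 0
  c[13] = d·G[:,13] = (10000110001)·(00000000010) mod 2 = 0+0+0+0+0+0+0+0+0+0+0 mod 2 = 0
  c[14] = d·G[:,14] = (10000110001)·(00000000001) mod 2 = 0+0+0+0+0+0+0+0+0+0+1 mod 2 = 1
Codeword = 101100010110001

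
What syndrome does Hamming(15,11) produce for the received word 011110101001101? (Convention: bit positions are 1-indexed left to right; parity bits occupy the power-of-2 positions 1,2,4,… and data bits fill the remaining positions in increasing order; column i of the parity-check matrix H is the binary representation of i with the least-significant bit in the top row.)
Syndrome s = H · r^T (mod 2), r = 011110101001101:
  s[0] = (101010101010101)·(011110101001101) mod 2 = 0+0+1+0+1+0+1+0+1+0+0+0+1+0+1 mod 2 = 0
  s[1] = (011001100110011)·(011110101001101) mod 2 = 0+1+1+0+0+0+1+0+0+0+0+0+0+0+1 mod 2 = 0
  s[2] = (000111100001111)·(011110101001101) mod 2 = 0+0+0+1+1+0+1+0+0+0+0+1+1+0+1 mod 2 = 0
  s[3] = (000000011111111)·(011110101001101) mod 2 = 0+0+0+0+0+0+0+0+1+0+0+1+1+0+1 mod 2 = 0
Syndrome = 0000
s = 0: no error detected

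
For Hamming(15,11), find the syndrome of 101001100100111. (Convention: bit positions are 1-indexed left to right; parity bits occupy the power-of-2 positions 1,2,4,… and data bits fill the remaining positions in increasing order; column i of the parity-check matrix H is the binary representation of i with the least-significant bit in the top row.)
Syndrome s = H · r^T (mod 2), r = 101001100100111:
  s[0] = (101010101010101)·(101001100100111) mod 2 = 1+0+1+0+0+0+1+0+0+0+0+0+1+0+1 mod 2 = 1
  s[1] = (011001100110011)·(101001100100111) mod 2 = 0+0+1+0+0+1+1+0+0+1+0+0+0+1+1 mod 2 = 0
  s[2] = (000111100001111)·(101001100100111) mod 2 = 0+0+0+0+0+1+1+0+0+0+0+0+1+1+1 mod 2 = 1
  s[3] = (000000011111111)·(101001100100111) mod 2 = 0+0+0+0+0+0+0+0+0+1+0+0+1+1+1 mod 2 = 0
Syndrome = 1010
Non-zero syndrome: error at position 5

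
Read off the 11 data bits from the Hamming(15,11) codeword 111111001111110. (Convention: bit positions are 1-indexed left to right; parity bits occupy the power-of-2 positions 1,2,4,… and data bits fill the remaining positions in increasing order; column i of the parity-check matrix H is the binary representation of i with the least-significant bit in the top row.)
Parity bits occupy power-of-2 positions; data bits are at positions {3,5,6,7,9,10,11,12,13,14,15} (1-indexed).
Extract: c[3]=1 c[5]=1 c[6]=1 c[7]=0 c[9]=1 c[10]=1 c[11]=1 c[12]=1 c[13]=1 c[14]=1 c[15]=0
Data = 11101111110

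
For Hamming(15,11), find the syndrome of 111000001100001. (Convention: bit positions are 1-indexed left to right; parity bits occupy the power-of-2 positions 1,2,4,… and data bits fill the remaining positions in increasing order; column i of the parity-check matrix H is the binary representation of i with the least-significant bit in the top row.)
Syndrome s = H · r^T (mod 2), r = 111000001100001:
  s[0] = (101010101010101)·(111000001100001) mod 2 = 1+0+1+0+0+0+0+0+1+0+0+0+0+0+1 mod 2 = 0
  s[1] = (011001100110011)·(111000001100001) mod 2 = 0+1+1+0+0+0+0+0+0+1+0+0+0+0+1 mod 2 = 0
  s[2] = (000111100001111)·(111000001100001) mod 2 = 0+0+0+0+0+0+0+0+0+0+0+0+0+0+1 mod 2 = 1
  s[3] = (000000011111111)·(111000001100001) mod 2 = 0+0+0+0+0+0+0+0+1+1+0+0+0+0+1 mod 2 = 1
Syndrome = 0011
Non-zero syndrome: error at position 12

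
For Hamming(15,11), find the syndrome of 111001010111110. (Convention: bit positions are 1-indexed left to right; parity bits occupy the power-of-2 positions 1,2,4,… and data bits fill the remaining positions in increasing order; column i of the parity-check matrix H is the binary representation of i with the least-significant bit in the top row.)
Syndrome s = H · r^T (mod 2), r = 111001010111110:
  s[0] = (101010101010101)·(111001010111110) mod 2 = 1+0+1+0+0+0+0+0+0+0+1+0+1+0+0 mod 2 = 0
  s[1] = (011001100110011)·(111001010111110) mod 2 = 0+1+1+0+0+1+0+0+0+1+1+0+0+1+0 mod 2 = 0
  s[2] = (000111100001111)·(111001010111110) mod 2 = 0+0+0+0+0+1+0+0+0+0+0+1+1+1+0 mod 2 = 0
  s[3] = (000000011111111)·(111001010111110) mod 2 = 0+0+0+0+0+0+0+1+0+1+1+1+1+1+0 mod 2 = 0
Syndrome = 0000
s = 0: no error detected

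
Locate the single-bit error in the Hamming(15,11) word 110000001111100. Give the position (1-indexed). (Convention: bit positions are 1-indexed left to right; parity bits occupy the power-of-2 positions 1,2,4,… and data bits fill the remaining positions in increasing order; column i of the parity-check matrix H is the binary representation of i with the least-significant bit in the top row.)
Syndrome s = H · r^T (mod 2), r = 110000001111100:
  s[0] = (101010101010101)·(110000001111100) mod 2 = 1+0+0+0+0+0+0+0+1+0+1+0+1+0+0 mod 2 = 0
  s[1] = (011001100110011)·(110000001111100) mod 2 = 0+1+0+0+0+0+0+0+0+1+1+0+0+0+0 mod 2 = 1
  s[2] = (000111100001111)·(110000001111100) mod 2 = 0+0+0+0+0+0+0+0+0+0+0+1+1+0+0 mod 2 = 0
  s[3] = (000000011111111)·(110000001111100) mod 2 = 0+0+0+0+0+0+0+0+1+1+1+1+1+0+0 mod 2 = 1
Syndrome = 0101
Column i of H is the binary representation of i, so the syndrome is the binary index of the flipped bit.
Read s = 0101 with s[0] as LSB: 0·2^0 + 1·2^1 + 0·2^2 + 1·2^3 = 10.
Error is at bit position 10.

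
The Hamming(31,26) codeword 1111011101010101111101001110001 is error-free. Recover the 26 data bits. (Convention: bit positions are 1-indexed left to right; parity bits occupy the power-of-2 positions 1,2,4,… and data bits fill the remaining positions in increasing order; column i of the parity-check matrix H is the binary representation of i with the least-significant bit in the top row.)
Parity bits occupy power-of-2 positions; data bits are at positions {3,5,6,7,9,10,11,12,13,14,15,17,18,19,20,21,22,23,24,25,26,27,28,29,30,31} (1-indexed).
Extract: c[3]=1 c[5]=0 c[6]=1 c[7]=1 c[9]=0 c[10]=1 c[11]=0 c[12]=1 c[13]=0 c[14]=1 c[15]=0 c[17]=1 c[18]=1 c[19]=1 c[20]=1 c[21]=0 c[22]=1 c[23]=0 c[24]=0 c[25]=1 c[26]=1 c[27]=1 c[28]=0 c[29]=0 c[30]=0 c[31]=1
Data = 10110101010111101001110001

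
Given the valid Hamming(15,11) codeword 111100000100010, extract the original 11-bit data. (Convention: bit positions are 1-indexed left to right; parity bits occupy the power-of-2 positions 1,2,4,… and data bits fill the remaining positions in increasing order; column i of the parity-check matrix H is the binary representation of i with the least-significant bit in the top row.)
Parity bits occupy power-of-2 positions; data bits are at positions {3,5,6,7,9,10,11,12,13,14,15} (1-indexed).
Extract: c[3]=1 c[5]=0 c[6]=0 c[7]=0 c[9]=0 c[10]=1 c[11]=0 c[12]=0 c[13]=0 c[14]=1 c[15]=0
Data = 10000100010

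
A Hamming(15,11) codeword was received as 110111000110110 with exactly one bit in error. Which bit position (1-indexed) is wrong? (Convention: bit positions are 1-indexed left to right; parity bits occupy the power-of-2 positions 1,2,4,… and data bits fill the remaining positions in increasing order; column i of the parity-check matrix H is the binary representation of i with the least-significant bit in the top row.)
Syndrome s = H · r^T (mod 2), r = 110111000110110:
  s[0] = (101010101010101)·(110111000110110) mod 2 = 1+0+0+0+1+0+0+0+0+0+1+0+1+0+0 mod 2 = 0
  s[1] = (011001100110011)·(110111000110110) mod 2 = 0+1+0+0+0+1+0+0+0+1+1+0+0+1+0 mod 2 = 1
  s[2] = (000111100001111)·(110111000110110) mod 2 = 0+0+0+1+1+1+0+0+0+0+0+0+1+1+0 mod 2 = 1
  s[3] = (000000011111111)·(110111000110110) mod 2 = 0+0+0+0+0+0+0+0+0+1+1+0+1+1+0 mod 2 = 0
Syndrome = 0110
Column i of H is the binary representation of i, so the syndrome is the binary index of the flipped bit.
Read s = 0110 with s[0] as LSB: 0·2^0 + 1·2^1 + 1·2^2 + 0·2^3 = 6.
Error is at bit position 6.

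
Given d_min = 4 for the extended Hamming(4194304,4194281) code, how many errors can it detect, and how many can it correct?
Detection only: up to d_min − 1 = 3 errors.
Correction: up to ⌊(d_min − 1)/2⌋ = ⌊3/2⌋ = 1 errors.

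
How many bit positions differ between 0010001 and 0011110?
XOR = 0001111, count of 1s = 4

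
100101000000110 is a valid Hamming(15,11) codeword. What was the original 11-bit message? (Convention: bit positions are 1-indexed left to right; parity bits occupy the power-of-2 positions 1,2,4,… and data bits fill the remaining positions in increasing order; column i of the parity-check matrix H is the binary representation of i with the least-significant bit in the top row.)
Parity bits occupy power-of-2 positions; data bits are at positions {3,5,6,7,9,10,11,12,13,14,15} (1-indexed).
Extract: c[3]=0 c[5]=0 c[6]=1 c[7]=0 c[9]=0 c[10]=0 c[11]=0 c[12]=0 c[13]=1 c[14]=1 c[15]=0
Data = 00100000110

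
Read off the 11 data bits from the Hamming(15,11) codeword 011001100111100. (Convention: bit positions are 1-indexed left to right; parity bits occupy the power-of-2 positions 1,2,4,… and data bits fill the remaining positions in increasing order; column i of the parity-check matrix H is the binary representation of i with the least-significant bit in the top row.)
Parity bits occupy power-of-2 positions; data bits are at positions {3,5,6,7,9,10,11,12,13,14,15} (1-indexed).
Extract: c[3]=1 c[5]=0 c[6]=1 c[7]=1 c[9]=0 c[10]=1 c[11]=1 c[12]=1 c[13]=1 c[14]=0 c[15]=0
Data = 10110111100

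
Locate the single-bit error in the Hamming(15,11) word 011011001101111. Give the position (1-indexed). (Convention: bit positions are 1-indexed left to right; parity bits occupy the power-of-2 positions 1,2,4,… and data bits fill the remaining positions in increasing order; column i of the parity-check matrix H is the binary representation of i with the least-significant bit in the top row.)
Syndrome s = H · r^T (mod 2), r = 011011001101111:
  s[0] = (101010101010101)·(011011001101111) mod 2 = 0+0+1+0+1+0+0+0+1+0+0+0+1+0+1 mod 2 = 1
  s[1] = (011001100110011)·(011011001101111) mod 2 = 0+1+1+0+0+1+0+0+0+1+0+0+0+1+1 mod 2 = 0
  s[2] = (000111100001111)·(011011001101111) mod 2 = 0+0+0+0+1+1+0+0+0+0+0+1+1+1+1 mod 2 = 0
  s[3] = (000000011111111)·(011011001101111) mod 2 = 0+0+0+0+0+0+0+0+1+1+0+1+1+1+1 mod 2 = 0
Syndrome = 1000
Column i of H is the binary representation of i, so the syndrome is the binary index of the flipped bit.
Read s = 1000 with s[0] as LSB: 1·2^0 + 0·2^1 + 0·2^2 + 0·2^3 = 1.
Error is at bit position 1.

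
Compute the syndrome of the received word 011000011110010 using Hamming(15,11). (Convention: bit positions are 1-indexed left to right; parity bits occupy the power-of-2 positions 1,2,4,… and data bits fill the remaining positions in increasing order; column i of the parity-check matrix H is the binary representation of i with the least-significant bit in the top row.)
Syndrome s = H · r^T (mod 2), r = 011000011110010:
  s[0] = (101010101010101)·(011000011110010) mod 2 = 0+0+1+0+0+0+0+0+1+0+1+0+0+0+0 mod 2 = 1
  s[1] = (011001100110011)·(011000011110010) mod 2 = 0+1+1+0+0+0+0+0+0+1+1+0+0+1+0 mod 2 = 1
  s[2] = (000111100001111)·(011000011110010) mod 2 = 0+0+0+0+0+0+0+0+0+0+0+0+0+1+0 mod 2 = 1
  s[3] = (000000011111111)·(011000011110010) mod 2 = 0+0+0+0+0+0+0+1+1+1+1+0+0+1+0 mod 2 = 1
Syndrome = 1111
Non-zero syndrome: error at position 15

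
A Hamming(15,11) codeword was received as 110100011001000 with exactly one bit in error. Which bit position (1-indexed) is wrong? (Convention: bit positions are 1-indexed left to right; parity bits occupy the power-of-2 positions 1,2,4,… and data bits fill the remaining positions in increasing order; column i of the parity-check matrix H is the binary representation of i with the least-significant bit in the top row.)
Syndrome s = H · r^T (mod 2), r = 110100011001000:
  s[0] = (101010101010101)·(110100011001000) mod 2 = 1+0+0+0+0+0+0+0+1+0+0+0+0+0+0 mod 2 = 0
  s[1] = (011001100110011)·(110100011001000) mod 2 = 0+1+0+0+0+0+0+0+0+0+0+0+0+0+0 mod 2 = 1
  s[2] = (000111100001111)·(110100011001000) mod 2 = 0+0+0+1+0+0+0+0+0+0+0+1+0+0+0 mod 2 = 0
  s[3] = (000000011111111)·(110100011001000) mod 2 = 0+0+0+0+0+0+0+1+1+0+0+1+0+0+0 mod 2 = 1
Syndrome = 0101
Column i of H is the binary representation of i, so the syndrome is the binary index of the flipped bit.
Read s = 0101 with s[0] as LSB: 0·2^0 + 1·2^1 + 0·2^2 + 1·2^3 = 10.
Error is at bit position 10.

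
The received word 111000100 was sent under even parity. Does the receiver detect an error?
Sum of received bits: 1+1+1+0+0+0+1+0+0 = 4; 4 mod 2 = 0. Result is 0 → no error detected.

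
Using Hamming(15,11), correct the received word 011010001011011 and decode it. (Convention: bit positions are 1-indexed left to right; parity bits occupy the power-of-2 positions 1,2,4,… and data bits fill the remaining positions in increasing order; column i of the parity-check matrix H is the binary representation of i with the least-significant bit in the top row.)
Syndrome s = H · r^T (mod 2), r = 011010001011011:
  s[0] = (101010101010101)·(011010001011011) mod 2 = 0+0+1+0+1+0+0+0+1+0+1+0+0+0+1 mod 2 = 1
  s[1] = (011001100110011)·(011010001011011) mod 2 = 0+1+1+0+0+0+0+0+0+0+1+0+0+1+1 mod 2 = 1
  s[2] = (000111100001111)·(011010001011011) mod 2 = 0+0+0+0+1+0+0+0+0+0+0+1+0+1+1 mod 2 = 0
  s[3] = (000000011111111)·(011010001011011) mod 2 = 0+0+0+0+0+0+0+0+1+0+1+1+0+1+1 mod 2 = 1
Syndrome = 1101
Column 11 of H equals this syndrome → error at bit 11 (1-indexed).
Flip bit 11: 011010001011011 → 011010001001011
Extract data bits at positions {3,5,6,7,9,10,11,12,13,14,15}: 11001001011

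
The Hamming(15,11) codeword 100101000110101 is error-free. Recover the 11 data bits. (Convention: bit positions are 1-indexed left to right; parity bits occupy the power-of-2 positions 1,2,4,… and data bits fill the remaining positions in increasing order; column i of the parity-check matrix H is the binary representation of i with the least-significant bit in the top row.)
Parity bits occupy power-of-2 positions; data bits are at positions {3,5,6,7,9,10,11,12,13,14,15} (1-indexed).
Extract: c[3]=0 c[5]=0 c[6]=1 c[7]=0 c[9]=0 c[10]=1 c[11]=1 c[12]=0 c[13]=1 c[14]=0 c[15]=1
Data = 00100110101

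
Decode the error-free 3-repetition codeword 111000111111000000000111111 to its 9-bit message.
Split into 3-bit blocks: 111 000 111 111 000 000 000 111 111
Data = 101100011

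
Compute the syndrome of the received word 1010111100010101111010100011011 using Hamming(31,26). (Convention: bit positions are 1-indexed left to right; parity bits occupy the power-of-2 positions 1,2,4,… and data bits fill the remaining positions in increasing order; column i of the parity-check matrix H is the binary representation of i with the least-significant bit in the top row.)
Syndrome s = H · r^T (mod 2), r = 1010111100010101111010100011011:
  s[0] = (1010101010101010101010101010101)·(1010111100010101111010100011011) mod 2 = 1+0+1+0+1+0+1+0+0+0+0+0+0+0+0+0+1+0+1+0+1+0+1+0+0+0+1+0+0+0+1 mod 2 = 0
  s[1] = (0110011001100110011001100110011)·(1010111100010101111010100011011) mod 2 = 0+0+1+0+0+1+1+0+0+0+0+0+0+1+0+0+0+1+1+0+0+0+1+0+0+0+1+0+0+1+1 mod 2 = 0
  s[2] = (0001111000011110000111100001111)·(1010111100010101111010100011011) mod 2 = 0+0+0+0+1+1+1+0+0+0+0+1+0+1+0+0+0+0+0+0+1+0+1+0+0+0+0+1+0+1+1 mod 2 = 0
  s[3] = (0000000111111110000000011111111)·(1010111100010101111010100011011) mod 2 = 0+0+0+0+0+0+0+1+0+0+0+1+0+1+0+0+0+0+0+0+0+0+0+0+0+0+1+1+0+1+1 mod 2 = 1
  s[4] = (0000000000000001111111111111111)·(1010111100010101111010100011011) mod 2 = 0+0+0+0+0+0+0+0+0+0+0+0+0+0+0+1+1+1+1+0+1+0+1+0+0+0+1+1+0+1+1 mod 2 = 0
Syndrome = 00010
Non-zero syndrome: error at position 8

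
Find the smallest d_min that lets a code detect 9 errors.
Detecting e errors requires d_min ≥ e + 1 = 9 + 1 = 10.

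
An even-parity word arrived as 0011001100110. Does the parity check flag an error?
Sum of received bits: 0+0+1+1+0+0+1+1+0+0+1+1+0 = 6; 6 mod 2 = 0. Result is 0 → no error detected.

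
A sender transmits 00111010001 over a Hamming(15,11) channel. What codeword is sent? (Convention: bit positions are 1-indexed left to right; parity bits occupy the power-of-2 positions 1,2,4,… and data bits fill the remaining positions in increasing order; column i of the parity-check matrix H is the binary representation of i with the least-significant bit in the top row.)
Codeword c = d · G (mod 2), d = 00111010001:
  c[0] = d·G[:,0] = (00111010001)·(11011010101) mod 2 = 0+0+0+1+1+0+1+0+0+0+1 mod 2 = 0
  c[1] = d·G[:,1] = (00111010001)·(10110110011) mod 2 = 0+0+1+1+0+0+1+0+0+0+1 mod 2 = 0
  c[2] = d·G[:,2] = (00111010001)·(10000000000) mod 2 = 0+0+0+0+0+0+0+0+0+0+0 mod 2 = 0
  c[3] = d·G[:,3] = (00111010001)·(01110001111) mod 2 = 0+0+1+1+0+0+0+0+0+0+1 mod 2 = 1
  c[4] = d·G[:,4] = (00111010001)·(01000000000) mod 2 = 0+0+0+0+0+0+0+0+0+0+0 mod 2 = 0
  c[5] = d·G[:,5] = (00111010001)·(00100000000) mod 2 = 0+0+1+0+0+0+0+0+0+0+0 mod 2 = 1
  c[6] = d·G[:,6] = (00111010001)·(00010000000) mod 2 = 0+0+0+1+0+0+0+0+0+0+0 mod 2 = 1
  c[7] = d·G[:,7] = (00111010001)·(00001111111) mod 2 = 0+0+0+0+1+0+1+0+0+0+1 mod 2 = 1
  c[8] = d·G[:,8] = (00111010001)·(00001000000) mod 2 = 0+0+0+0+1+0+0+0+0+0+0 mod 2 = 1
  c[9] = d·G[:,9] = (00111010001)·(00000100000) mod 2 = 0+0+0+0+0+0+0+0+0+0+0 mod 2 = 0
  c[10] = d·G[:,10] = (00111010001)·(00000010000) mod 2 = 0+0+0+0+0+0+1+0+0+0+0 mod 2 = 1
  c[11] = d·G[:,11] = (00111010001)·(00000001000) mod 2 = 0+0+0+0+0+0+0+0+0+0+0 mod 2 = 0
  c[12] = d·G[:,12] = (00111010001)·(00000000100) mod 2 = 0+0+0+0+0+0+0+0+0+0+0 mod 2 = 0
  c[13] = d·G[:,13] = (00111010001)·(00000000010) mod 2 = 0+0+0+0+0+0+0+0+0+0+0 mod 2 = 0
  c[14] = d·G[:,14] = (00111010001)·(00000000001) mod 2 = 0+0+0+0+0+0+0+0+0+0+1 mod 2 = 1
Codeword = 000101111010001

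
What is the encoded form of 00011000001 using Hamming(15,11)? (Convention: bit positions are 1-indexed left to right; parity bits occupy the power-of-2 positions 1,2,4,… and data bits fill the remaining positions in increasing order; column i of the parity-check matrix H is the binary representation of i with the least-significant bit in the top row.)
Codeword c = d · G (mod 2), d = 00011000001:
  c[0] = d·G[:,0] = (00011000001)·(11011010101) mod 2 = 0+0+0+1+1+0+0+0+0+0+1 mod 2 = 1
  c[1] = d·G[:,1] = (00011000001)·(10110110011) mod 2 = 0+0+0+1+0+0+0+0+0+0+1 mod 2 = 0
  c[2] = d·G[:,2] = (00011000001)·(10000000000) mod 2 = 0+0+0+0+0+0+0+0+0+0+0 mod 2 = 0
  c[3] = d·G[:,3] = (00011000001)·(01110001111) mod 2 = 0+0+0+1+0+0+0+0+0+0+1 mod 2 = 0
  c[4] = d·G[:,4] = (00011000001)·(01000000000) mod 2 = 0+0+0+0+0+0+0+0+0+0+0 mod 2 = 0
  c[5] = d·G[:,5] = (00011000001)·(00100000000) mod 2 = 0+0+0+0+0+0+0+0+0+0+0 mod 2 = 0
  c[6] = d·G[:,6] = (00011000001)·(00010000000) mod 2 = 0+0+0+1+0+0+0+0+0+0+0 mod 2 = 1
  c[7] = d·G[:,7] = (00011000001)·(00001111111) mod 2 = 0+0+0+0+1+0+0+0+0+0+1 mod 2 = 0
  c[8] = d·G[:,8] = (00011000001)·(00001000000) mod 2 = 0+0+0+0+1+0+0+0+0+0+0 mod 2 = 1
  c[9] = d·G[:,9] = (00011000001)·(00000100000) mod 2 = 0+0+0+0+0+0+0+0+0+0+0 mod 2 = 0
  c[10] = d·G[:,10] = (00011000001)·(00000010000) mod 2 = 0+0+0+0+0+0+0+0+0+0+0 mod 2 = 0
  c[11] = d·G[:,11] = (00011000001)·(00000001000) mod 2 = 0+0+0+0+0+0+0+0+0+0+0 mod 2 = 0
  c[12] = d·G[:,12] = (00011000001)·(00000000100) mod 2 = 0+0+0+0+0+0+0+0+0+0+0 mod 2 = 0
  c[13] = d·G[:,13] = (00011000001)·(00000000010) mod 2 = 0+0+0+0+0+0+0+0+0+0+0 mod 2 = 0
  c[14] = d·G[:,14] = (00011000001)·(00000000001) mod 2 = 0+0+0+0+0+0+0+0+0+0+1 mod 2 = 1
Codeword = 100000101000001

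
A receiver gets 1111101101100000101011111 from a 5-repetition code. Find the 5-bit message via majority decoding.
Split into 5-bit blocks and majority-vote each:
  block 1 = 11111: 5 ones, 0 zeros → 1
  block 2 = 01101: 3 ones, 2 zeros → 1
  block 3 = 10000: 1 ones, 4 zeros → 0
  block 4 = 01010: 2 ones, 3 zeros → 0
  block 5 = 11111: 5 ones, 0 zeros → 1
Decoded = 11001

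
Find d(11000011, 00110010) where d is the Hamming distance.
XOR = 11110001, count of 1s = 5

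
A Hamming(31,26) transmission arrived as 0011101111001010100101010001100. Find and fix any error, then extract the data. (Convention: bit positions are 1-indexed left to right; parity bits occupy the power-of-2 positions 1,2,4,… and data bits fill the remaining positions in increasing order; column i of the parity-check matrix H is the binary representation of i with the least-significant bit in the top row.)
Syndrome s = H · r^T (mod 2), r = 0011101111001010100101010001100:
  s[0] = (1010101010101010101010101010101)·(0011101111001010100101010001100) mod 2 = 0+0+1+0+1+0+1+0+1+0+0+0+1+0+1+0+1+0+0+0+0+0+0+0+0+0+0+0+1+0+0 mod 2 = 0
  s[1] = (0110011001100110011001100110011)·(0011101111001010100101010001100) mod 2 = 0+0+1+0+0+0+1+0+0+1+0+0+0+0+1+0+0+0+0+0+0+1+0+0+0+0+0+0+0+0+0 mod 2 = 1
  s[2] = (0001111000011110000111100001111)·(0011101111001010100101010001100) mod 2 = 0+0+0+1+1+0+1+0+0+0+0+0+1+0+1+0+0+0+0+1+0+1+0+0+0+0+0+1+1+0+0 mod 2 = 1
  s[3] = (0000000111111110000000011111111)·(0011101111001010100101010001100) mod 2 = 0+0+0+0+0+0+0+1+1+1+0+0+1+0+1+0+0+0+0+0+0+0+0+1+0+0+0+1+1+0+0 mod 2 = 0
  s[4] = (0000000000000001111111111111111)·(0011101111001010100101010001100) mod 2 = 0+0+0+0+0+0+0+0+0+0+0+0+0+0+0+0+1+0+0+1+0+1+0+1+0+0+0+1+1+0+0 mod 2 = 0
Syndrome = 01100
Column 6 of H equals this syndrome → error at bit 6 (1-indexed).
Flip bit 6: 0011101111001010100101010001100 → 0011111111001010100101010001100
Extract data bits at positions {3,5,6,7,9,10,11,12,13,14,15,17,18,19,20,21,22,23,24,25,26,27,28,29,30,31}: 11111100101100101010001100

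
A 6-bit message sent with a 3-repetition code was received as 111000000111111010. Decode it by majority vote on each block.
Split into 3-bit blocks and majority-vote each:
  block 1 = 111: 3 ones, 0 zeros → 1
  block 2 = 000: 0 ones, 3 zeros → 0
  block 3 = 000: 0 ones, 3 zeros → 0
  block 4 = 111: 3 ones, 0 zeros → 1
  block 5 = 111: 3 ones, 0 zeros → 1
  block 6 = 010: 1 ones, 2 zeros → 0
Decoded = 100110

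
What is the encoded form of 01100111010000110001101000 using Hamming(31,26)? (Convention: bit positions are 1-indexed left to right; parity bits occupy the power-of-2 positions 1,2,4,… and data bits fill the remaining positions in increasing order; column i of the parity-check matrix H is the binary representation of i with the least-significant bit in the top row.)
Codeword c = d · G (mod 2), d = 01100111010000110001101000:
  c[0] = d·G[:,0] = (01100111010000110001101000)·(11011010101101010101010101) mod 2 = 0+1+0+0+0+0+1+0+0+0+0+0+0+0+0+1+0+0+0+1+0+0+0+0+0+0 mod 2 = 0
  c[1] = d·G[:,1] = (01100111010000110001101000)·(10110110011011001100110011) mod 2 = 0+0+1+0+0+1+1+0+0+1+0+0+0+0+0+0+0+0+0+0+1+0+0+0+0+0 mod 2 = 1
  c[2] = d·G[:,2] = (01100111010000110001101000)·(10000000000000000000000000) mod 2 = 0+0+0+0+0+0+0+0+0+0+0+0+0+0+0+0+0+0+0+0+0+0+0+0+0+0 mod 2 = 0
  c[3] = d·G[:,3] = (01100111010000110001101000)·(01110001111000111100001111) mod 2 = 0+1+1+0+0+0+0+1+0+1+0+0+0+0+1+1+0+0+0+0+0+0+1+0+0+0 mod 2 = 1
  c[4] = d·G[:,4] = (01100111010000110001101000)·(01000000000000000000000000) mod 2 = 0+1+0+0+0+0+0+0+0+0+0+0+0+0+0+0+0+0+0+0+0+0+0+0+0+0 mod 2 = 1
  c[5] = d·G[:,5] = (01100111010000110001101000)·(00100000000000000000000000) mod 2 = 0+0+1+0+0+0+0+0+0+0+0+0+0+0+0+0+0+0+0+0+0+0+0+0+0+0 mod 2 = 1
  c[6] = d·G[:,6] = (01100111010000110001101000)·(00010000000000000000000000) mod 2 = 0+0+0+0+0+0+0+0+0+0+0+0+0+0+0+0+0+0+0+0+0+0+0+0+0+0 mod 2 = 0
  c[7] = d·G[:,7] = (01100111010000110001101000)·(00001111111000000011111111) mod 2 = 0+0+0+0+0+1+1+1+0+1+0+0+0+0+0+0+0+0+0+1+1+0+1+0+0+0 mod 2 = 1
  c[8] = d·G[:,8] = (01100111010000110001101000)·(00001000000000000000000000) mod 2 = 0+0+0+0+0+0+0+0+0+0+0+0+0+0+0+0+0+0+0+0+0+0+0+0+0+0 mod 2 = 0
  c[9] = d·G[:,9] = (01100111010000110001101000)·(00000100000000000000000000) mod 2 = 0+0+0+0+0+1+0+0+0+0+0+0+0+0+0+0+0+0+0+0+0+0+0+0+0+0 mod 2 = 1
  c[10] = d·G[:,10] = (01100111010000110001101000)·(00000010000000000000000000) mod 2 = 0+0+0+0+0+0+1+0+0+0+0+0+0+0+0+0+0+0+0+0+0+0+0+0+0+0 mod 2 = 1
  c[11] = d·G[:,11] = (01100111010000110001101000)·(00000001000000000000000000) mod 2 = 0+0+0+0+0+0+0+1+0+0+0+0+0+0+0+0+0+0+0+0+0+0+0+0+0+0 mod 2 = 1
  c[12] = d·G[:,12] = (01100111010000110001101000)·(00000000100000000000000000) mod 2 = 0+0+0+0+0+0+0+0+0+0+0+0+0+0+0+0+0+0+0+0+0+0+0+0+0+0 mod 2 = 0
  c[13] = d·G[:,13] = (01100111010000110001101000)·(00000000010000000000000000) mod 2 = 0+0+0+0+0+0+0+0+0+1+0+0+0+0+0+0+0+0+0+0+0+0+0+0+0+0 mod 2 = 1
  c[14] = d·G[:,14] = (01100111010000110001101000)·(00000000001000000000000000) mod 2 = 0+0+0+0+0+0+0+0+0+0+0+0+0+0+0+0+0+0+0+0+0+0+0+0+0+0 mod 2 = 0
  c[15] = d·G[:,15] = (01100111010000110001101000)·(00000000000111111111111111) mod 2 = 0+0+0+0+0+0+0+0+0+0+0+0+0+0+1+1+0+0+0+1+1+0+1+0+0+0 mod 2 = 1
  c[16] = d·G[:,16] = (01100111010000110001101000)·(00000000000100000000000000) mod 2 = 0+0+0+0+0+0+0+0+0+0+0+0+0+0+0+0+0+0+0+0+0+0+0+0+0+0 mod 2 = 0
  c[17] = d·G[:,17] = (01100111010000110001101000)·(00000000000010000000000000) mod 2 = 0+0+0+0+0+0+0+0+0+0+0+0+0+0+0+0+0+0+0+0+0+0+0+0+0+0 mod 2 = 0
  c[18] = d·G[:,18] = (01100111010000110001101000)·(00000000000001000000000000) mod 2 = 0+0+0+0+0+0+0+0+0+0+0+0+0+0+0+0+0+0+0+0+0+0+0+0+0+0 mod 2 = 0
  c[19] = d·G[:,19] = (01100111010000110001101000)·(00000000000000100000000000) mod 2 = 0+0+0+0+0+0+0+0+0+0+0+0+0+0+1+0+0+0+0+0+0+0+0+0+0+0 mod 2 = 1
  c[20] = d·G[:,20] = (01100111010000110001101000)·(00000000000000010000000000) mod 2 = 0+0+0+0+0+0+0+0+0+0+0+0+0+0+0+1+0+0+0+0+0+0+0+0+0+0 mod 2 = 1
  c[21] = d·G[:,21] = (01100111010000110001101000)·(00000000000000001000000000) mod 2 = 0+0+0+0+0+0+0+0+0+0+0+0+0+0+0+0+0+0+0+0+0+0+0+0+0+0 mod 2 = 0
  c[22] = d·G[:,22] = (01100111010000110001101000)·(00000000000000000100000000) mod 2 = 0+0+0+0+0+0+0+0+0+0+0+0+0+0+0+0+0+0+0+0+0+0+0+0+0+0 mod 2 = 0
  c[23] = d·G[:,23] = (01100111010000110001101000)·(00000000000000000010000000) mod 2 = 0+0+0+0+0+0+0+0+0+0+0+0+0+0+0+0+0+0+0+0+0+0+0+0+0+0 mod 2 = 0
  c[24] = d·G[:,24] = (01100111010000110001101000)·(00000000000000000001000000) mod 2 = 0+0+0+0+0+0+0+0+0+0+0+0+0+0+0+0+0+0+0+1+0+0+0+0+0+0 mod 2 = 1
  c[25] = d·G[:,25] = (01100111010000110001101000)·(00000000000000000000100000) mod 2 = 0+0+0+0+0+0+0+0+0+0+0+0+0+0+0+0+0+0+0+0+1+0+0+0+0+0 mod 2 = 1
  c[26] = d·G[:,26] = (01100111010000110001101000)·(00000000000000000000010000) mod 2 = 0+0+0+0+0+0+0+0+0+0+0+0+0+0+0+0+0+0+0+0+0+0+0+0+0+0 mod 2 = 0
  c[27] = d·G[:,27] = (01100111010000110001101000)·(00000000000000000000001000) mod 2 = 0+0+0+0+0+0+0+0+0+0+0+0+0+0+0+0+0+0+0+0+0+0+1+0+0+0 mod 2 = 1
  c[28] = d·G[:,28] = (01100111010000110001101000)·(00000000000000000000000100) mod 2 = 0+0+0+0+0+0+0+0+0+0+0+0+0+0+0+0+0+0+0+0+0+0+0+0+0+0 mod 2 = 0
  c[29] = d·G[:,29] = (01100111010000110001101000)·(00000000000000000000000010) mod 2 = 0+0+0+0+0+0+0+0+0+0+0+0+0+0+0+0+0+0+0+0+0+0+0+0+0+0 mod 2 = 0
  c[30] = d·G[:,30] = (01100111010000110001101000)·(00000000000000000000000001) mod 2 = 0+0+0+0+0+0+0+0+0+0+0+0+0+0+0+0+0+0+0+0+0+0+0+0+0+0 mod 2 = 0
Codeword = 0101110101110101000110001101000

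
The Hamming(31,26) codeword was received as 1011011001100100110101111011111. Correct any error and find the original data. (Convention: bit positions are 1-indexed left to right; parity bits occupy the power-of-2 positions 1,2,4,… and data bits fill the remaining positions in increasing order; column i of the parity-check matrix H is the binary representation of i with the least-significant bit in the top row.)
Syndrome s = H · r^T (mod 2), r = 1011011001100100110101111011111:
  s[0] = (1010101010101010101010101010101)·(1011011001100100110101111011111) mod 2 = 1+0+1+0+0+0+1+0+0+0+1+0+0+0+0+0+1+0+0+0+0+0+1+0+1+0+1+0+1+0+1 mod 2 = 0
  s[1] = (0110011001100110011001100110011)·(1011011001100100110101111011111) mod 2 = 0+0+1+0+0+1+1+0+0+1+1+0+0+1+0+0+0+1+0+0+0+1+1+0+0+0+1+0+0+1+1 mod 2 = 0
  s[2] = (0001111000011110000111100001111)·(1011011001100100110101111011111) mod 2 = 0+0+0+1+0+1+1+0+0+0+0+0+0+1+0+0+0+0+0+1+0+1+1+0+0+0+0+1+1+1+1 mod 2 = 1
  s[3] = (0000000111111110000000011111111)·(1011011001100100110101111011111) mod 2 = 0+0+0+0+0+0+0+0+0+1+1+0+0+1+0+0+0+0+0+0+0+0+0+1+1+0+1+1+1+1+1 mod 2 = 0
  s[4] = (0000000000000001111111111111111)·(1011011001100100110101111011111) mod 2 = 0+0+0+0+0+0+0+0+0+0+0+0+0+0+0+0+1+1+0+1+0+1+1+1+1+0+1+1+1+1+1 mod 2 = 0
Syndrome = 00100
Column 4 of H equals this syndrome → error at bit 4 (1-indexed).
Flip bit 4: 1011011001100100110101111011111 → 1010011001100100110101111011111
Extract data bits at positions {3,5,6,7,9,10,11,12,13,14,15,17,18,19,20,21,22,23,24,25,26,27,28,29,30,31}: 10110110010110101111011111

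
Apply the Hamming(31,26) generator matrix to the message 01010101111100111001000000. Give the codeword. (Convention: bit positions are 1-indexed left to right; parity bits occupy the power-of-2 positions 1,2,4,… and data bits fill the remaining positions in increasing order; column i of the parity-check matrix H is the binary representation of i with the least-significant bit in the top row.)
Codeword c = d · G (mod 2), d = 01010101111100111001000000:
  c[0] = d·G[:,0] = (01010101111100111001000000)·(11011010101101010101010101) mod 2 = 0+1+0+1+0+0+0+0+1+0+1+1+0+0+0+1+0+0+0+1+0+0+0+0+0+0 mod 2 = 1
  c[1] = d·G[:,1] = (01010101111100111001000000)·(10110110011011001100110011) mod 2 = 0+0+0+1+0+1+0+0+0+1+1+0+0+0+0+0+1+0+0+0+0+0+0+0+0+0 mod 2 = 1
  c[2] = d·G[:,2] = (01010101111100111001000000)·(10000000000000000000000000) mod 2 = 0+0+0+0+0+0+0+0+0+0+0+0+0+0+0+0+0+0+0+0+0+0+0+0+0+0 mod 2 = 0
  c[3] = d·G[:,3] = (01010101111100111001000000)·(01110001111000111100001111) mod 2 = 0+1+0+1+0+0+0+1+1+1+1+0+0+0+1+1+1+0+0+0+0+0+0+0+0+0 mod 2 = 1
  c[4] = d·G[:,4] = (01010101111100111001000000)·(01000000000000000000000000) mod 2 = 0+1+0+0+0+0+0+0+0+0+0+0+0+0+0+0+0+0+0+0+0+0+0+0+0+0 mod 2 = 1
  c[5] = d·G[:,5] = (01010101111100111001000000)·(00100000000000000000000000) mod 2 = 0+0+0+0+0+0+0+0+0+0+0+0+0+0+0+0+0+0+0+0+0+0+0+0+0+0 mod 2 = 0
  c[6] = d·G[:,6] = (01010101111100111001000000)·(00010000000000000000000000) mod 2 = 0+0+0+1+0+0+0+0+0+0+0+0+0+0+0+0+0+0+0+0+0+0+0+0+0+0 mod 2 = 1
  c[7] = d·G[:,7] = (01010101111100111001000000)·(00001111111000000011111111) mod 2 = 0+0+0+0+0+1+0+1+1+1+1+0+0+0+0+0+0+0+0+1+0+0+0+0+0+0 mod 2 = 0
  c[8] = d·G[:,8] = (01010101111100111001000000)·(00001000000000000000000000) mod 2 = 0+0+0+0+0+0+0+0+0+0+0+0+0+0+0+0+0+0+0+0+0+0+0+0+0+0 mod 2 = 0
  c[9] = d·G[:,9] = (01010101111100111001000000)·(00000100000000000000000000) mod 2 = 0+0+0+0+0+1+0+0+0+0+0+0+0+0+0+0+0+0+0+0+0+0+0+0+0+0 mod 2 = 1
  c[10] = d·G[:,10] = (01010101111100111001000000)·(00000010000000000000000000) mod 2 = 0+0+0+0+0+0+0+0+0+0+0+0+0+0+0+0+0+0+0+0+0+0+0+0+0+0 mod 2 = 0
  c[11] = d·G[:,11] = (01010101111100111001000000)·(00000001000000000000000000) mod 2 = 0+0+0+0+0+0+0+1+0+0+0+0+0+0+0+0+0+0+0+0+0+0+0+0+0+0 mod 2 = 1
  c[12] = d·G[:,12] = (01010101111100111001000000)·(00000000100000000000000000) mod 2 = 0+0+0+0+0+0+0+0+1+0+0+0+0+0+0+0+0+0+0+0+0+0+0+0+0+0 mod 2 = 1
  c[13] = d·G[:,13] = (01010101111100111001000000)·(00000000010000000000000000) mod 2 = 0+0+0+0+0+0+0+0+0+1+0+0+0+0+0+0+0+0+0+0+0+0+0+0+0+0 mod 2 = 1
  c[14] = d·G[:,14] = (01010101111100111001000000)·(00000000001000000000000000) mod 2 = 0+0+0+0+0+0+0+0+0+0+1+0+0+0+0+0+0+0+0+0+0+0+0+0+0+0 mod 2 = 1
  c[15] = d·G[:,15] = (01010101111100111001000000)·(00000000000111111111111111) mod 2 = 0+0+0+0+0+0+0+0+0+0+0+1+0+0+1+1+1+0+0+1+0+0+0+0+0+0 mod 2 = 1
  c[16] = d·G[:,16] = (01010101111100111001000000)·(00000000000100000000000000) mod 2 = 0+0+0+0+0+0+0+0+0+0+0+1+0+0+0+0+0+0+0+0+0+0+0+0+0+0 mod 2 = 1
  c[17] = d·G[:,17] = (01010101111100111001000000)·(00000000000010000000000000) mod 2 = 0+0+0+0+0+0+0+0+0+0+0+0+0+0+0+0+0+0+0+0+0+0+0+0+0+0 mod 2 = 0
  c[18] = d·G[:,18] = (01010101111100111001000000)·(00000000000001000000000000) mod 2 = 0+0+0+0+0+0+0+0+0+0+0+0+0+0+0+0+0+0+0+0+0+0+0+0+0+0 mod 2 = 0
  c[19] = d·G[:,19] = (01010101111100111001000000)·(00000000000000100000000000) mod 2 = 0+0+0+0+0+0+0+0+0+0+0+0+0+0+1+0+0+0+0+0+0+0+0+0+0+0 mod 2 = 1
  c[20] = d·G[:,20] = (01010101111100111001000000)·(00000000000000010000000000) mod 2 = 0+0+0+0+0+0+0+0+0+0+0+0+0+0+0+1+0+0+0+0+0+0+0+0+0+0 mod 2 = 1
  c[21] = d·G[:,21] = (01010101111100111001000000)·(00000000000000001000000000) mod 2 = 0+0+0+0+0+0+0+0+0+0+0+0+0+0+0+0+1+0+0+0+0+0+0+0+0+0 mod 2 = 1
  c[22] = d·G[:,22] = (01010101111100111001000000)·(00000000000000000100000000) mod 2 = 0+0+0+0+0+0+0+0+0+0+0+0+0+0+0+0+0+0+0+0+0+0+0+0+0+0 mod 2 = 0
  c[23] = d·G[:,23] = (01010101111100111001000000)·(00000000000000000010000000) mod 2 = 0+0+0+0+0+0+0+0+0+0+0+0+0+0+0+0+0+0+0+0+0+0+0+0+0+0 mod 2 = 0
  c[24] = d·G[:,24] = (01010101111100111001000000)·(00000000000000000001000000) mod 2 = 0+0+0+0+0+0+0+0+0+0+0+0+0+0+0+0+0+0+0+1+0+0+0+0+0+0 mod 2 = 1
  c[25] = d·G[:,25] = (01010101111100111001000000)·(00000000000000000000100000) mod 2 = 0+0+0+0+0+0+0+0+0+0+0+0+0+0+0+0+0+0+0+0+0+0+0+0+0+0 mod 2 = 0
  c[26] = d·G[:,26] = (01010101111100111001000000)·(00000000000000000000010000) mod 2 = 0+0+0+0+0+0+0+0+0+0+0+0+0+0+0+0+0+0+0+0+0+0+0+0+0+0 mod 2 = 0
  c[27] = d·G[:,27] = (01010101111100111001000000)·(00000000000000000000001000) mod 2 = 0+0+0+0+0+0+0+0+0+0+0+0+0+0+0+0+0+0+0+0+0+0+0+0+0+0 mod 2 = 0
  c[28] = d·G[:,28] = (01010101111100111001000000)·(00000000000000000000000100) mod 2 = 0+0+0+0+0+0+0+0+0+0+0+0+0+0+0+0+0+0+0+0+0+0+0+0+0+0 mod 2 = 0
  c[29] = d·G[:,29] = (01010101111100111001000000)·(00000000000000000000000010) mod 2 = 0+0+0+0+0+0+0+0+0+0+0+0+0+0+0+0+0+0+0+0+0+0+0+0+0+0 mod 2 = 0
  c[30] = d·G[:,30] = (01010101111100111001000000)·(00000000000000000000000001) mod 2 = 0+0+0+0+0+0+0+0+0+0+0+0+0+0+0+0+0+0+0+0+0+0+0+0+0+0 mod 2 = 0
Codeword = 1101101001011111100111001000000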